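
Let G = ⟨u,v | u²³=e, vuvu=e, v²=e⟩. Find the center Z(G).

An element z ∈ Z(G) iff z commutes with every generator.
For example e is central: e·u = u = u·e; e·v = v = v·e.
Whereas u ∉ Z(G) since u·v = uv ≠ u²²v = v·u.
Checking each of the 46 elements this way gives Z(G) = {e}, of order 1.

Answer: {e}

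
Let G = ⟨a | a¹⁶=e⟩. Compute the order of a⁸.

Compute successive powers until reaching e:
  (a⁸)¹ = a⁸, (a⁸)² = e.
The smallest positive k with (a⁸)ᵏ = e is 2.

Answer: 2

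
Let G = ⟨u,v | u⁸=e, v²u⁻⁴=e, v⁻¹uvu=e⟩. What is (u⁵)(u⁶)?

Compute (u⁵) · (u⁶) by multiplying left to right and reducing via the relations at each step:
  (u⁵) · u⁶ = u³

Answer: u³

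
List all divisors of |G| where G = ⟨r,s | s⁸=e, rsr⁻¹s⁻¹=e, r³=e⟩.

|G| = 24 = 2³ · 3. By Lagrange's theorem the order of any subgroup divides 24; the divisors of 24 are 1, 2, 3, 4, 6, 8, 12, 24.

Answer: 1, 2, 3, 4, 6, 8, 12, 24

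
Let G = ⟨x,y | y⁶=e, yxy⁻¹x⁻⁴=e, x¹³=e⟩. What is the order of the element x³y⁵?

Compute successive powers until reaching e:
  (x³y⁵)¹ = x³y⁵, (x³y⁵)² = x⁷y⁴, (x³y⁵)³ = x⁸y³, (x³y⁵)⁴ = x⁵y², (x³y⁵)⁵ = xy, (x³y⁵)⁶ = e.
The smallest positive k with (x³y⁵)ᵏ = e is 6.

Answer: 6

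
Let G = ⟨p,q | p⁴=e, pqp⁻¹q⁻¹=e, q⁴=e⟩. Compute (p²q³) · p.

Compute (p²q³) · p by multiplying left to right and reducing via the relations at each step:
  (p²q³) · p = p³q³

Answer: p³q³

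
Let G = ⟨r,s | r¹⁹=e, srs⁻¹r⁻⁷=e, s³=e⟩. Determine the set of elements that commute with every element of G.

An element z ∈ Z(G) iff z commutes with every generator.
For example e is central: e·r = r = r·e; e·s = s = s·e.
Whereas r ∉ Z(G) since r·s = rs ≠ r⁷s = s·r.
Checking each of the 57 elements this way gives Z(G) = {e}, of order 1.

Answer: {e}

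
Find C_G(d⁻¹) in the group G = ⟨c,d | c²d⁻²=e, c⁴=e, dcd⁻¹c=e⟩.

⟨d⁻¹⟩ ⊆ C_G(d⁻¹) since powers of d⁻¹ commute with d⁻¹; so |C_G(d⁻¹)| ≥ |⟨d⁻¹⟩| = 4.
By orbit–stabilizer, |C_G(d⁻¹)| = |G| / |conj. class of d⁻¹| = 8 / 2 = 4.
The 4 elements commuting with d⁻¹ are {e, c², d, d⁻¹}.

Answer: {e, c², d, d⁻¹}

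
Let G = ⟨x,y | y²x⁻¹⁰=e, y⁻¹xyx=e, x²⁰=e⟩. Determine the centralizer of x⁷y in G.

⟨x⁷y⟩ ⊆ C_G(x⁷y) since powers of x⁷y commute with x⁷y; so |C_G(x⁷y)| ≥ |⟨x⁷y⟩| = 4.
By orbit–stabilizer, |C_G(x⁷y)| = |G| / |conj. class of x⁷y| = 40 / 10 = 4.
The 4 elements commuting with x⁷y are {e, x¹⁰, x⁷y, x⁷y⁻¹}.

Answer: {e, x¹⁰, x⁷y, x⁷y⁻¹}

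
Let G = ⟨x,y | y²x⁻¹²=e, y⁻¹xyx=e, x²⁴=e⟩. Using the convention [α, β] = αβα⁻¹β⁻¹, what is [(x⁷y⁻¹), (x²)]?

[(x⁷y⁻¹), (x²)] = (x⁷y⁻¹)·(x²)·(x⁷y⁻¹)⁻¹·(x²)⁻¹.
  (x⁷y⁻¹) · (x²) = x⁵y⁻¹
  (x⁵y⁻¹) · (x⁷y) = x²²
  (x²²) · (x²²) = x²⁰

Answer: x²⁰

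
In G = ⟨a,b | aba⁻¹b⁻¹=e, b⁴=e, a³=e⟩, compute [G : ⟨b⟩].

First find ord(b) by computing successive powers:
  b¹ = b, b² = b², b³ = b³, b⁴ = e.
So |⟨b⟩| = ord(b) = 4. With |G| = 12, by Lagrange [G : ⟨b⟩] = 12/4 = 3.

Answer: 3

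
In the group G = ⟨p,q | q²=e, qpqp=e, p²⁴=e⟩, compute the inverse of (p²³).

The order of (p²³) is 24 (smallest k with (p²³)ᵏ = e), so (p²³)⁻¹ = (p²³)²³ = p.
Check: (p²³) · p → (p²³) · p = e, giving e as required.

Answer: p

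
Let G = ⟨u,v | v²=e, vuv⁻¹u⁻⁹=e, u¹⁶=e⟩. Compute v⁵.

Compute successive powers of v, reducing at each step:
  v²: v · v = e
  v³: e · v = v
  v⁴: v · v = e
  v⁵: e · v = v

Answer: v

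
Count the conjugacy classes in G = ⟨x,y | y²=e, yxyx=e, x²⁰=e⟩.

The conjugacy classes (representative and size) are:
  [e] (size 1), [x] (size 2), [x¹⁸] (size 2), [x³] (size 2), [x⁴] (size 2), [x¹⁵] (size 2), [x¹⁴] (size 2), [x⁷] (size 2), [x¹²] (size 2), [x¹¹] (size 2), [x¹⁰] (size 1), [x¹⁸y] (size 10), [x⁵y] (size 10).
Class equation: 1 + 2 + 2 + 2 + 2 + 2 + 2 + 2 + 2 + 2 + 1 + 10 + 10 = 40 = |G|. So G has 13 conjugacy classes.

Answer: 13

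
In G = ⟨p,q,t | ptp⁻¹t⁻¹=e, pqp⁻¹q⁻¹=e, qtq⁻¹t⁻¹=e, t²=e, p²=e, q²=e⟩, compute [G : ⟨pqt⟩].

First find ord(pqt) by computing successive powers:
  (pqt)¹ = pqt, (pqt)² = e.
So |⟨pqt⟩| = ord(pqt) = 2. With |G| = 8, by Lagrange [G : ⟨pqt⟩] = 8/2 = 4.

Answer: 4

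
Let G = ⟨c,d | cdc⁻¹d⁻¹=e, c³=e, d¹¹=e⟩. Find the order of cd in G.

Compute successive powers until reaching e:
  (cd)¹ = cd, (cd)² = c²d², (cd)³ = d³, (cd)⁴ = cd⁴, (cd)⁵ = c²d⁵, (cd)⁶ = d⁶, (cd)⁷ = cd⁷, (cd)⁸ = c²d⁸, (cd)⁹ = d⁹, (cd)¹⁰ = cd¹⁰, (cd)¹¹ = c², (cd)¹² = d, (cd)¹³ = cd², (cd)¹⁴ = c²d³, (cd)¹⁵ = d⁴, (cd)¹⁶ = cd⁵, (cd)¹⁷ = c²d⁶, (cd)¹⁸ = d⁷, (cd)¹⁹ = cd⁸, (cd)²⁰ = c²d⁹, (cd)²¹ = d¹⁰, (cd)²² = c, (cd)²³ = c²d, (cd)²⁴ = d², (cd)²⁵ = cd³, (cd)²⁶ = c²d⁴, (cd)²⁷ = d⁵, (cd)²⁸ = cd⁶, (cd)²⁹ = c²d⁷, (cd)³⁰ = d⁸, (cd)³¹ = cd⁹, (cd)³² = c²d¹⁰, (cd)³³ = e.
The smallest positive k with (cd)ᵏ = e is 33.

Answer: 33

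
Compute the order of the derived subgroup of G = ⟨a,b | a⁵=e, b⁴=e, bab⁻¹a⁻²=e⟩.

G' = [G, G] is generated by all commutators. The generator-pair commutators are: [a, b] = a⁴.
The subgroup they normally generate is {e, a, a², a³, a⁴}, of order 5.
Check: |G/G'| = 20/5 = 4 is the order of the abelianisation.

Answer: 5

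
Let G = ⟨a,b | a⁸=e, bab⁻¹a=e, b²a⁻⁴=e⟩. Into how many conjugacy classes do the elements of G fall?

The conjugacy classes (representative and size) are:
  [e] (size 1), [a⁷] (size 2), [a²] (size 2), [a⁵] (size 2), [a⁴] (size 1), [a²b⁻¹] (size 4), [a³b] (size 4).
Class equation: 1 + 2 + 2 + 2 + 1 + 4 + 4 = 16 = |G|. So G has 7 conjugacy classes.

Answer: 7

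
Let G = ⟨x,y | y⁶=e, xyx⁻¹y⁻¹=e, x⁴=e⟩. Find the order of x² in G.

Compute successive powers until reaching e:
  (x²)¹ = x², (x²)² = e.
The smallest positive k with (x²)ᵏ = e is 2.

Answer: 2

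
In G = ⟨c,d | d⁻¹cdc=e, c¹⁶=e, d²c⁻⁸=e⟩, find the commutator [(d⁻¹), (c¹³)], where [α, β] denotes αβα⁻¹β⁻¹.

[(d⁻¹), (c¹³)] = (d⁻¹)·(c¹³)·(d⁻¹)⁻¹·(c¹³)⁻¹.
  (d⁻¹) · (c¹³) = c³d⁻¹
  (c³d⁻¹) · d = c³
  (c³) · (c³) = c⁶

Answer: c⁶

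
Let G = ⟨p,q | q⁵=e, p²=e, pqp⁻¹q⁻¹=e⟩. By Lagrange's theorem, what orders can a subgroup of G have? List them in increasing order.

|G| = 10 = 2 · 5. By Lagrange's theorem the order of any subgroup divides 10; the divisors of 10 are 1, 2, 5, 10.

Answer: 1, 2, 5, 10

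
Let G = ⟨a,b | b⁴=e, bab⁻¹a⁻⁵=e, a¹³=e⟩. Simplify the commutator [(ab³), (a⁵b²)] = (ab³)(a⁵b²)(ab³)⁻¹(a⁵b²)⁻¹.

[(ab³), (a⁵b²)] = (ab³)·(a⁵b²)·(ab³)⁻¹·(a⁵b²)⁻¹.
  (ab³) · (a⁵b²) = a²b
  (a²b) · (a⁸b) = a³b²
  (a³b²) · (a⁵b²) = a¹¹

Answer: a¹¹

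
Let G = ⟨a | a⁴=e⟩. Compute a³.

Compute successive powers of a, reducing at each step:
  a²: a · a = a²
  a³: (a²) · a = a³

Answer: a³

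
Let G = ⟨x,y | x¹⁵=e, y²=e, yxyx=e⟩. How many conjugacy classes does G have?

The conjugacy classes (representative and size) are:
  [e] (size 1), [x¹⁴] (size 2), [x²] (size 2), [x³] (size 2), [x⁴] (size 2), [x¹⁰] (size 2), [x⁹] (size 2), [x⁷] (size 2), [x¹³y] (size 15).
Class equation: 1 + 2 + 2 + 2 + 2 + 2 + 2 + 2 + 15 = 30 = |G|. So G has 9 conjugacy classes.

Answer: 9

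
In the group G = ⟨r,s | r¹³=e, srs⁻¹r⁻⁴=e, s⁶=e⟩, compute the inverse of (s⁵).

The order of (s⁵) is 6 (smallest k with (s⁵)ᵏ = e), so (s⁵)⁻¹ = (s⁵)⁵ = s.
Check: (s⁵) · s → (s⁵) · s = e, giving e as required.

Answer: s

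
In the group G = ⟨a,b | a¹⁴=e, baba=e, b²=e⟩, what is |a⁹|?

Compute successive powers until reaching e:
  (a⁹)¹ = a⁹, (a⁹)² = a⁴, (a⁹)³ = a¹³, (a⁹)⁴ = a⁸, (a⁹)⁵ = a³, (a⁹)⁶ = a¹², (a⁹)⁷ = a⁷, (a⁹)⁸ = a², (a⁹)⁹ = a¹¹, (a⁹)¹⁰ = a⁶, (a⁹)¹¹ = a, (a⁹)¹² = a¹⁰, (a⁹)¹³ = a⁵, (a⁹)¹⁴ = e.
The smallest positive k with (a⁹)ᵏ = e is 14.

Answer: 14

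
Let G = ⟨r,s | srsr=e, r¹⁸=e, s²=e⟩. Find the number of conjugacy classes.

The conjugacy classes (representative and size) are:
  [e] (size 1), [r] (size 2), [r²] (size 2), [r³] (size 2), [r¹⁴] (size 2), [r⁵] (size 2), [r¹²] (size 2), [r⁷] (size 2), [r¹⁰] (size 2), [r⁹] (size 1), [r¹⁰s] (size 9), [rs] (size 9).
Class equation: 1 + 2 + 2 + 2 + 2 + 2 + 2 + 2 + 2 + 1 + 9 + 9 = 36 = |G|. So G has 12 conjugacy classes.

Answer: 12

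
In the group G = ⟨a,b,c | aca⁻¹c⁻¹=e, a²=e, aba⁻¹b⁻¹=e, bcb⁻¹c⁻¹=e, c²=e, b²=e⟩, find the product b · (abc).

Compute b · (abc) by multiplying left to right and reducing via the relations at each step:
  b · a = ab
  (ab) · b = a
  a · c = ac

Answer: ac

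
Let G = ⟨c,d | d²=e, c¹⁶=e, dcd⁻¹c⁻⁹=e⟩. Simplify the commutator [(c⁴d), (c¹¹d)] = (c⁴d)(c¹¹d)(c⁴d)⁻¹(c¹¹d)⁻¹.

[(c⁴d), (c¹¹d)] = (c⁴d)·(c¹¹d)·(c⁴d)⁻¹·(c¹¹d)⁻¹.
  (c⁴d) · (c¹¹d) = c⁷
  (c⁷) · (c¹²d) = c³d
  (c³d) · (c¹³d) = c⁸

Answer: c⁸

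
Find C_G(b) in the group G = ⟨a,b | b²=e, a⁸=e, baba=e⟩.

⟨b⟩ ⊆ C_G(b) since powers of b commute with b; so |C_G(b)| ≥ |⟨b⟩| = 2.
By orbit–stabilizer, |C_G(b)| = |G| / |conj. class of b| = 16 / 4 = 4.
The 4 elements commuting with b are {e, a⁴, b, a⁴b}.

Answer: {e, a⁴, b, a⁴b}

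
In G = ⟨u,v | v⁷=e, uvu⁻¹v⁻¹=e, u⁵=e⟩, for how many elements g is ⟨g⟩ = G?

G is cyclic of order 35. An element generates G iff its order is 35, and a cyclic group of order 35 has exactly φ(35) = 24 such elements.

Answer: 24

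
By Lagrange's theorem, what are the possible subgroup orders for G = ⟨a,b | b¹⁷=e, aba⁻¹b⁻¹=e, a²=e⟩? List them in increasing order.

|G| = 34 = 2 · 17. By Lagrange's theorem the order of any subgroup divides 34; the divisors of 34 are 1, 2, 17, 34.

Answer: 1, 2, 17, 34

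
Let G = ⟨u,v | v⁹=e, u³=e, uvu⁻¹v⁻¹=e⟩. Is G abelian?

Each pair of generators commutes: u·v = uv = v·u. Since the generators pairwise commute, every element of G commutes with every other, so G is abelian.

Answer: Yes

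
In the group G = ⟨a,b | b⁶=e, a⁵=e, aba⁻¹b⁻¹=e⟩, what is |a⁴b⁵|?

Compute successive powers until reaching e:
  (a⁴b⁵)¹ = a⁴b⁵, (a⁴b⁵)² = a³b⁴, (a⁴b⁵)³ = a²b³, (a⁴b⁵)⁴ = ab², (a⁴b⁵)⁵ = b, (a⁴b⁵)⁶ = a⁴, (a⁴b⁵)⁷ = a³b⁵, (a⁴b⁵)⁸ = a²b⁴, (a⁴b⁵)⁹ = ab³, (a⁴b⁵)¹⁰ = b², (a⁴b⁵)¹¹ = a⁴b, (a⁴b⁵)¹² = a³, (a⁴b⁵)¹³ = a²b⁵, (a⁴b⁵)¹⁴ = ab⁴, (a⁴b⁵)¹⁵ = b³, (a⁴b⁵)¹⁶ = a⁴b², (a⁴b⁵)¹⁷ = a³b, (a⁴b⁵)¹⁸ = a², (a⁴b⁵)¹⁹ = ab⁵, (a⁴b⁵)²⁰ = b⁴, (a⁴b⁵)²¹ = a⁴b³, (a⁴b⁵)²² = a³b², (a⁴b⁵)²³ = a²b, (a⁴b⁵)²⁴ = a, (a⁴b⁵)²⁵ = b⁵, (a⁴b⁵)²⁶ = a⁴b⁴, (a⁴b⁵)²⁷ = a³b³, (a⁴b⁵)²⁸ = a²b², (a⁴b⁵)²⁹ = ab, (a⁴b⁵)³⁰ = e.
The smallest positive k with (a⁴b⁵)ᵏ = e is 30.

Answer: 30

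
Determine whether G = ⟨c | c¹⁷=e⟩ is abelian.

G has a single generator, so G is cyclic and hence abelian.

Answer: Yes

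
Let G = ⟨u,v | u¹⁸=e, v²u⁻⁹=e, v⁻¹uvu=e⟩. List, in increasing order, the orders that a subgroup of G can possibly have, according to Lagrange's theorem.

|G| = 36 = 2² · 3². By Lagrange's theorem the order of any subgroup divides 36; the divisors of 36 are 1, 2, 3, 4, 6, 9, 12, 18, 36.

Answer: 1, 2, 3, 4, 6, 9, 12, 18, 36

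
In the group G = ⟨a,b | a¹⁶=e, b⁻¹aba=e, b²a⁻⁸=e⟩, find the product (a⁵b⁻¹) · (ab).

Compute (a⁵b⁻¹) · (ab) by multiplying left to right and reducing via the relations at each step:
  (a⁵b⁻¹) · a = a⁴b⁻¹
  (a⁴b⁻¹) · b = a⁴

Answer: a⁴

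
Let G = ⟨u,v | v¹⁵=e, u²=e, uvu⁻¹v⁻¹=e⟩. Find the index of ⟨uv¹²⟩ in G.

First find ord(uv¹²) by computing successive powers:
  (uv¹²)¹ = uv¹², (uv¹²)² = v⁹, (uv¹²)³ = uv⁶, (uv¹²)⁴ = v³, (uv¹²)⁵ = u, (uv¹²)⁶ = v¹², (uv¹²)⁷ = uv⁹, (uv¹²)⁸ = v⁶, (uv¹²)⁹ = uv³, (uv¹²)¹⁰ = e.
So |⟨uv¹²⟩| = ord(uv¹²) = 10. With |G| = 30, by Lagrange [G : ⟨uv¹²⟩] = 30/10 = 3.

Answer: 3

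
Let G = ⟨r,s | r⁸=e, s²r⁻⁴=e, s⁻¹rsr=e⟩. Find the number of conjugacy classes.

The conjugacy classes (representative and size) are:
  [e] (size 1), [r⁷] (size 2), [r⁶] (size 2), [r³] (size 2), [r⁴] (size 1), [r²s⁻¹] (size 4), [r³s⁻¹] (size 4).
Class equation: 1 + 2 + 2 + 2 + 1 + 4 + 4 = 16 = |G|. So G has 7 conjugacy classes.

Answer: 7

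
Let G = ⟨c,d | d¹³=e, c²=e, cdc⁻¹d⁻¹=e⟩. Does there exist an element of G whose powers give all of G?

|G| = 26. The element cd has order 26 (its powers give 26 distinct elements), so ⟨cd⟩ = G and G is cyclic.

Answer: Yes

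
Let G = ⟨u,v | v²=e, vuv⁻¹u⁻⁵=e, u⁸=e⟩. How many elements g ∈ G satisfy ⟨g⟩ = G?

⟨g⟩ = G would require ord(g) = |G| = 16, but the maximum element order in G is 8 < 16. So G is not cyclic and no single element generates it: the count is 0.

Answer: 0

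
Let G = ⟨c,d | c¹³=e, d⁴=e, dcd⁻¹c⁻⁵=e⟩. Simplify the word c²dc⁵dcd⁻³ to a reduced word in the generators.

Multiply left to right, reducing at each step:
  (c²) · d = c²d
  (c²d) · c⁵ = cd
  (cd) · d = cd²
  (cd²) · c = d²
  (d²) · d⁻³ = d³

Answer: d³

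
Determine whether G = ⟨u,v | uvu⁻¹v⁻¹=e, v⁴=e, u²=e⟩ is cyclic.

|G| = 8, but the maximum element order in G is 4 < 8. No single element generates all of G, so G is not cyclic.

Answer: No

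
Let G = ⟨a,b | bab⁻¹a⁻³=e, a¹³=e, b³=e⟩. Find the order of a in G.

Compute successive powers until reaching e:
  a¹ = a, a² = a², a³ = a³, a⁴ = a⁴, a⁵ = a⁵, a⁶ = a⁶, a⁷ = a⁷, a⁸ = a⁸, a⁹ = a⁹, a¹⁰ = a¹⁰, a¹¹ = a¹¹, a¹² = a¹², a¹³ = e.
The smallest positive k with aᵏ = e is 13.

Answer: 13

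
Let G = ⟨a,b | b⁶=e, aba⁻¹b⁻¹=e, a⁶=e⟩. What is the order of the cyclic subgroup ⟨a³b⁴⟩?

|⟨a³b⁴⟩| equals the order of a³b⁴. Compute successive powers until reaching e:
  (a³b⁴)¹ = a³b⁴, (a³b⁴)² = b², (a³b⁴)³ = a³, (a³b⁴)⁴ = b⁴, (a³b⁴)⁵ = a³b², (a³b⁴)⁶ = e.
The smallest positive k with (a³b⁴)ᵏ = e is 6, so |⟨a³b⁴⟩| = 6.

Answer: 6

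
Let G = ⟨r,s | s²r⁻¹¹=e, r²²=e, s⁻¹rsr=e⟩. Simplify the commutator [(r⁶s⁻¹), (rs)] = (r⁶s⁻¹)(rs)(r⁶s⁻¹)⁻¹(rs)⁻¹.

[(r⁶s⁻¹), (rs)] = (r⁶s⁻¹)·(rs)·(r⁶s⁻¹)⁻¹·(rs)⁻¹.
  (r⁶s⁻¹) · (rs) = r⁵
  (r⁵) · (r⁶s) = s⁻¹
  (s⁻¹) · (rs⁻¹) = r¹⁰

Answer: r¹⁰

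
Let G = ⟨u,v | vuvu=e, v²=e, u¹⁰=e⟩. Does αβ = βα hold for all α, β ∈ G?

u·v = uv but v·u = u⁹v, so u·v ≠ v·u and G is not abelian.

Answer: No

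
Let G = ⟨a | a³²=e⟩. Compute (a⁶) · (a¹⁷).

Compute (a⁶) · (a¹⁷) by multiplying left to right and reducing via the relations at each step:
  (a⁶) · a¹⁷ = a²³

Answer: a²³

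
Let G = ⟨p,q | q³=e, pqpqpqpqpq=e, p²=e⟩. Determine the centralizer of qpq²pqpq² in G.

⟨qpq²pqpq²⟩ ⊆ C_G(qpq²pqpq²) since powers of qpq²pqpq² commute with qpq²pqpq²; so |C_G(qpq²pqpq²)| ≥ |⟨qpq²pqpq²⟩| = 2.
By orbit–stabilizer, |C_G(qpq²pqpq²)| = |G| / |conj. class of qpq²pqpq²| = 60 / 15 = 4.
The 4 elements commuting with qpq²pqpq² are {e, pq²pqp, q²pq²pqpq, qpq²pqpq²}.

Answer: {e, pq²pqp, q²pq²pqpq, qpq²pqpq²}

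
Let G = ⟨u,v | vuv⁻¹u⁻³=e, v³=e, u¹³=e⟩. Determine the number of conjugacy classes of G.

The conjugacy classes (representative and size) are:
  [e] (size 1), [u] (size 3), [u⁵] (size 3), [u¹⁰] (size 3), [u⁸] (size 3), [u¹⁰v] (size 13), [u⁷v²] (size 13).
Class equation: 1 + 3 + 3 + 3 + 3 + 13 + 13 = 39 = |G|. So G has 7 conjugacy classes.

Answer: 7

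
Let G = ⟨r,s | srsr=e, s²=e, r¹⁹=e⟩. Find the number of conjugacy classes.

The conjugacy classes (representative and size) are:
  [e] (size 1), [r¹⁸] (size 2), [r²] (size 2), [r¹⁶] (size 2), [r⁴] (size 2), [r¹⁴] (size 2), [r¹³] (size 2), [r¹²] (size 2), [r⁸] (size 2), [r⁹] (size 2), [s] (size 19).
Class equation: 1 + 2 + 2 + 2 + 2 + 2 + 2 + 2 + 2 + 2 + 19 = 38 = |G|. So G has 11 conjugacy classes.

Answer: 11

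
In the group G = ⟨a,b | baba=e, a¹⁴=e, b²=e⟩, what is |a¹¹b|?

Compute successive powers until reaching e:
  (a¹¹b)¹ = a¹¹b, (a¹¹b)² = e.
The smallest positive k with (a¹¹b)ᵏ = e is 2.

Answer: 2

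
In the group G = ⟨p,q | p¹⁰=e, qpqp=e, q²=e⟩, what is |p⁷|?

Compute successive powers until reaching e:
  (p⁷)¹ = p⁷, (p⁷)² = p⁴, (p⁷)³ = p, (p⁷)⁴ = p⁸, (p⁷)⁵ = p⁵, (p⁷)⁶ = p², (p⁷)⁷ = p⁹, (p⁷)⁸ = p⁶, (p⁷)⁹ = p³, (p⁷)¹⁰ = e.
The smallest positive k with (p⁷)ᵏ = e is 10.

Answer: 10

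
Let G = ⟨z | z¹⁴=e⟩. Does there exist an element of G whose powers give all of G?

|G| = 14. The element z has order 14 (its powers give 14 distinct elements), so ⟨z⟩ = G and G is cyclic.

Answer: Yes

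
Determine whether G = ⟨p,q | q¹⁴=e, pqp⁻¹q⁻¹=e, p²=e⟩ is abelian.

Each pair of generators commutes: p·q = pq = q·p. Since the generators pairwise commute, every element of G commutes with every other, so G is abelian.

Answer: Yes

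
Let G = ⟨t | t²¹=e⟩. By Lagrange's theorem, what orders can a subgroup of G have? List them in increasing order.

|G| = 21 = 3 · 7. By Lagrange's theorem the order of any subgroup divides 21; the divisors of 21 are 1, 3, 7, 21.

Answer: 1, 3, 7, 21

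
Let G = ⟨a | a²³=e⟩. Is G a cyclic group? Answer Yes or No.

|G| = 23. The element a has order 23 (its powers give 23 distinct elements), so ⟨a⟩ = G and G is cyclic.

Answer: Yes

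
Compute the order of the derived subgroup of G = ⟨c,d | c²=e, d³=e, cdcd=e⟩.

G' = [G, G] is generated by all commutators. The generator-pair commutators are: [c, d] = d.
The subgroup they normally generate is {e, d, d²}, of order 3.
Check: |G/G'| = 6/3 = 2 is the order of the abelianisation.

Answer: 3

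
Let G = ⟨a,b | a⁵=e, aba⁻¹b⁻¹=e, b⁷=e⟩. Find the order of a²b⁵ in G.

Compute successive powers until reaching e:
  (a²b⁵)¹ = a²b⁵, (a²b⁵)² = a⁴b³, (a²b⁵)³ = ab, (a²b⁵)⁴ = a³b⁶, (a²b⁵)⁵ = b⁴, (a²b⁵)⁶ = a²b², (a²b⁵)⁷ = a⁴, (a²b⁵)⁸ = ab⁵, (a²b⁵)⁹ = a³b³, (a²b⁵)¹⁰ = b, (a²b⁵)¹¹ = a²b⁶, (a²b⁵)¹² = a⁴b⁴, (a²b⁵)¹³ = ab², (a²b⁵)¹⁴ = a³, (a²b⁵)¹⁵ = b⁵, (a²b⁵)¹⁶ = a²b³, (a²b⁵)¹⁷ = a⁴b, (a²b⁵)¹⁸ = ab⁶, (a²b⁵)¹⁹ = a³b⁴, (a²b⁵)²⁰ = b², (a²b⁵)²¹ = a², (a²b⁵)²² = a⁴b⁵, (a²b⁵)²³ = ab³, (a²b⁵)²⁴ = a³b, (a²b⁵)²⁵ = b⁶, (a²b⁵)²⁶ = a²b⁴, (a²b⁵)²⁷ = a⁴b², (a²b⁵)²⁸ = a, (a²b⁵)²⁹ = a³b⁵, (a²b⁵)³⁰ = b³, (a²b⁵)³¹ = a²b, (a²b⁵)³² = a⁴b⁶, (a²b⁵)³³ = ab⁴, (a²b⁵)³⁴ = a³b², (a²b⁵)³⁵ = e.
The smallest positive k with (a²b⁵)ᵏ = e is 35.

Answer: 35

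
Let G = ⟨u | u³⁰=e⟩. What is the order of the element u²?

Compute successive powers until reaching e:
  (u²)¹ = u², (u²)² = u⁴, (u²)³ = u⁶, (u²)⁴ = u⁸, (u²)⁵ = u¹⁰, (u²)⁶ = u¹², (u²)⁷ = u¹⁴, (u²)⁸ = u¹⁶, (u²)⁹ = u¹⁸, (u²)¹⁰ = u²⁰, (u²)¹¹ = u²², (u²)¹² = u²⁴, (u²)¹³ = u²⁶, (u²)¹⁴ = u²⁸, (u²)¹⁵ = e.
The smallest positive k with (u²)ᵏ = e is 15.

Answer: 15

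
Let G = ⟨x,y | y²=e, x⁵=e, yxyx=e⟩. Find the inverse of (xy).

The order of (xy) is 2 (smallest k with (xy)ᵏ = e), so (xy)⁻¹ = (xy)¹ = xy.
Check: (xy) · (xy) → (xy) · x = y;   y · y = e, giving e as required.

Answer: xy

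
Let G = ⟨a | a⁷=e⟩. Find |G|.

G is generated by a single element, so G is cyclic. The relator gives a⁷ = e and no smaller power is forced to be e, so the 7 powers {a, e, a², a³, a⁴, a⁵, a⁶} are distinct. Hence |G| = 7.

Answer: 7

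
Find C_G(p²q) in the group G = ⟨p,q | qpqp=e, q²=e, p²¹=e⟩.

⟨p²q⟩ ⊆ C_G(p²q) since powers of p²q commute with p²q; so |C_G(p²q)| ≥ |⟨p²q⟩| = 2.
By orbit–stabilizer, |C_G(p²q)| = |G| / |conj. class of p²q| = 42 / 21 = 2.
The 2 elements commuting with p²q are {e, p²q}.

Answer: {e, p²q}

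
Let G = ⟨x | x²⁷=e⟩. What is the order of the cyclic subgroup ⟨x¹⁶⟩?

|⟨x¹⁶⟩| equals the order of x¹⁶. Compute successive powers until reaching e:
  (x¹⁶)¹ = x¹⁶, (x¹⁶)² = x⁵, (x¹⁶)³ = x²¹, (x¹⁶)⁴ = x¹⁰, (x¹⁶)⁵ = x²⁶, (x¹⁶)⁶ = x¹⁵, (x¹⁶)⁷ = x⁴, (x¹⁶)⁸ = x²⁰, (x¹⁶)⁹ = x⁹, (x¹⁶)¹⁰ = x²⁵, (x¹⁶)¹¹ = x¹⁴, (x¹⁶)¹² = x³, (x¹⁶)¹³ = x¹⁹, (x¹⁶)¹⁴ = x⁸, (x¹⁶)¹⁵ = x²⁴, (x¹⁶)¹⁶ = x¹³, (x¹⁶)¹⁷ = x², (x¹⁶)¹⁸ = x¹⁸, (x¹⁶)¹⁹ = x⁷, (x¹⁶)²⁰ = x²³, (x¹⁶)²¹ = x¹², (x¹⁶)²² = x, (x¹⁶)²³ = x¹⁷, (x¹⁶)²⁴ = x⁶, (x¹⁶)²⁵ = x²², (x¹⁶)²⁶ = x¹¹, (x¹⁶)²⁷ = e.
The smallest positive k with (x¹⁶)ᵏ = e is 27, so |⟨x¹⁶⟩| = 27.

Answer: 27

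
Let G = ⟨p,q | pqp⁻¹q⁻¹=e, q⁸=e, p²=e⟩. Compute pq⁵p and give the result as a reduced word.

Multiply left to right, reducing at each step:
  p · q⁵ = pq⁵
  (pq⁵) · p = q⁵

Answer: q⁵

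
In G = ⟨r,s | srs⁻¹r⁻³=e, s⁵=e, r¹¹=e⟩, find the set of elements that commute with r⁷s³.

⟨r⁷s³⟩ ⊆ C_G(r⁷s³) since powers of r⁷s³ commute with r⁷s³; so |C_G(r⁷s³)| ≥ |⟨r⁷s³⟩| = 5.
By orbit–stabilizer, |C_G(r⁷s³)| = |G| / |conj. class of r⁷s³| = 55 / 11 = 5.
The 5 elements commuting with r⁷s³ are {e, r³s², r⁹s, r⁷s³, r⁸s⁴}.

Answer: {e, r³s², r⁹s, r⁷s³, r⁸s⁴}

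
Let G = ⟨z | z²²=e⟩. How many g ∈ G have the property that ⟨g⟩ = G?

G is cyclic of order 22. An element generates G iff its order is 22, and a cyclic group of order 22 has exactly φ(22) = 10 such elements.

Answer: 10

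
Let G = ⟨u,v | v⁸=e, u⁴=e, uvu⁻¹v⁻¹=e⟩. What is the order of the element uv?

Compute successive powers until reaching e:
  (uv)¹ = uv, (uv)² = u²v², (uv)³ = u³v³, (uv)⁴ = v⁴, (uv)⁵ = uv⁵, (uv)⁶ = u²v⁶, (uv)⁷ = u³v⁷, (uv)⁸ = e.
The smallest positive k with (uv)ᵏ = e is 8.

Answer: 8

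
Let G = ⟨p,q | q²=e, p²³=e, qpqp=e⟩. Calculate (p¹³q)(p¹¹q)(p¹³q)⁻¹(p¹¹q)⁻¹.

[(p¹³q), (p¹¹q)] = (p¹³q)·(p¹¹q)·(p¹³q)⁻¹·(p¹¹q)⁻¹.
  (p¹³q) · (p¹¹q) = p²
  (p²) · (p¹³q) = p¹⁵q
  (p¹⁵q) · (p¹¹q) = p⁴

Answer: p⁴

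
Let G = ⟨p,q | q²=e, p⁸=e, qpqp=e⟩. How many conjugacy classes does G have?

The conjugacy classes (representative and size) are:
  [e] (size 1), [p] (size 2), [p⁶] (size 2), [p³] (size 2), [p⁴] (size 1), [q] (size 4), [p⁵q] (size 4).
Class equation: 1 + 2 + 2 + 2 + 1 + 4 + 4 = 16 = |G|. So G has 7 conjugacy classes.

Answer: 7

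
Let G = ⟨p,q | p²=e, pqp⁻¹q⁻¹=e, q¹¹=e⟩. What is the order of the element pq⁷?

Compute successive powers until reaching e:
  (pq⁷)¹ = pq⁷, (pq⁷)² = q³, (pq⁷)³ = pq¹⁰, (pq⁷)⁴ = q⁶, (pq⁷)⁵ = pq², (pq⁷)⁶ = q⁹, (pq⁷)⁷ = pq⁵, (pq⁷)⁸ = q, (pq⁷)⁹ = pq⁸, (pq⁷)¹⁰ = q⁴, (pq⁷)¹¹ = p, (pq⁷)¹² = q⁷, (pq⁷)¹³ = pq³, (pq⁷)¹⁴ = q¹⁰, (pq⁷)¹⁵ = pq⁶, (pq⁷)¹⁶ = q², (pq⁷)¹⁷ = pq⁹, (pq⁷)¹⁸ = q⁵, (pq⁷)¹⁹ = pq, (pq⁷)²⁰ = q⁸, (pq⁷)²¹ = pq⁴, (pq⁷)²² = e.
The smallest positive k with (pq⁷)ᵏ = e is 22.

Answer: 22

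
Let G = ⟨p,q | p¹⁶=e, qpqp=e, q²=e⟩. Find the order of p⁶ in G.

Compute successive powers until reaching e:
  (p⁶)¹ = p⁶, (p⁶)² = p¹², (p⁶)³ = p², (p⁶)⁴ = p⁸, (p⁶)⁵ = p¹⁴, (p⁶)⁶ = p⁴, (p⁶)⁷ = p¹⁰, (p⁶)⁸ = e.
The smallest positive k with (p⁶)ᵏ = e is 8.

Answer: 8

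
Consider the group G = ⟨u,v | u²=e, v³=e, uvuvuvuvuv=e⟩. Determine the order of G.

Enumerate words in the generators, reducing via the relations: the distinct elements are
  {e, u, v, uv, vu, v², uvu, uv², vuv, v²u, uvuv, uv²u, vuvu, vuv², v²uv, uvuvu, uvuv², uv²uv, vuv²u, v²uvu, v²uv², uvuv²u, uv²uvu, uv²uv², vuvuv², vuv²uv, v²uvuv, v²uv²u, uvuv²uv, uv²uvuv, uv²uv²u, vuvuv²u, vuv²uvu, vuv²uv², v²uvuv², v²uv²uv, uvuv²uvu, uvuv²uv², uv²uvuv², vuvuv²uv, vuv²uvuv, v²uvuv²u, v²uv²uvu, uvuv²uvuv, uv²uvuv²u, vuvuv²uv², vuv²uvuv², v²uvuv²uv, v²uv²uvuv, uvuv²uvuv², uv²uvuv²uv, vuv²uvuv²u, v²uvuv²uvu, v²uvuv²uv², v²uv²uvuv², uvuv²uvuv²u, uv²uvuv²uvu, uv²uvuv²uv², vuv²uvuv²uv, uvuv²uvuv²uv}.
No further products give new elements, so |G| = 60.

Answer: 60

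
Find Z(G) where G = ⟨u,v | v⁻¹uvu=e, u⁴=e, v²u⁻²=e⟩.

An element z ∈ Z(G) iff z commutes with every generator.
For example u² is central: (u²)·u = u³ = u·(u²); (u²)·v = v⁻¹ = v·(u²).
Whereas u ∉ Z(G) since u·v = uv ≠ uv⁻¹ = v·u.
Checking each of the 8 elements this way gives Z(G) = {e, u²}, of order 2.

Answer: {e, u²}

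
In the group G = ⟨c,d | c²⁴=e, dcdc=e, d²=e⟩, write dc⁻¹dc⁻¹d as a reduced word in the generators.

Multiply left to right, reducing at each step:
  d · c⁻¹ = cd
  (cd) · d = c
  c · c⁻¹ = e
  e · d = d

Answer: d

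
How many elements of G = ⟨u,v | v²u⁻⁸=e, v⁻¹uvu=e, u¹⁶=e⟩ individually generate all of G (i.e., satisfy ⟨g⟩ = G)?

⟨g⟩ = G would require ord(g) = |G| = 32, but the maximum element order in G is 16 < 32. So G is not cyclic and no single element generates it: the count is 0.

Answer: 0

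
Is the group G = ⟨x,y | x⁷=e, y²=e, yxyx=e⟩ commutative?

x·y = xy but y·x = x⁶y, so x·y ≠ y·x and G is not abelian.

Answer: No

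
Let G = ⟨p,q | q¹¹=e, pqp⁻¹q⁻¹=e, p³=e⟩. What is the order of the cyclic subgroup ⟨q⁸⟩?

|⟨q⁸⟩| equals the order of q⁸. Compute successive powers until reaching e:
  (q⁸)¹ = q⁸, (q⁸)² = q⁵, (q⁸)³ = q², (q⁸)⁴ = q¹⁰, (q⁸)⁵ = q⁷, (q⁸)⁶ = q⁴, (q⁸)⁷ = q, (q⁸)⁸ = q⁹, (q⁸)⁹ = q⁶, (q⁸)¹⁰ = q³, (q⁸)¹¹ = e.
The smallest positive k with (q⁸)ᵏ = e is 11, so |⟨q⁸⟩| = 11.

Answer: 11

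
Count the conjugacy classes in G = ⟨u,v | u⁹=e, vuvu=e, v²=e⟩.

The conjugacy classes (representative and size) are:
  [e] (size 1), [u⁸] (size 2), [u⁷] (size 2), [u⁶] (size 2), [u⁵] (size 2), [u⁴v] (size 9).
Class equation: 1 + 2 + 2 + 2 + 2 + 9 = 18 = |G|. So G has 6 conjugacy classes.

Answer: 6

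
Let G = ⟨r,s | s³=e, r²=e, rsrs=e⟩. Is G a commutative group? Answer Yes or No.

r·s = rs but s·r = rs², so r·s ≠ s·r and G is not abelian.

Answer: No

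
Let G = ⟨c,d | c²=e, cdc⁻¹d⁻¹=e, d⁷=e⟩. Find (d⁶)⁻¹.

The order of (d⁶) is 7 (smallest k with (d⁶)ᵏ = e), so (d⁶)⁻¹ = (d⁶)⁶ = d.
Check: (d⁶) · d → (d⁶) · d = e, giving e as required.

Answer: d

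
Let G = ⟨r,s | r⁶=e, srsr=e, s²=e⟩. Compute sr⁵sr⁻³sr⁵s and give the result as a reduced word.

Multiply left to right, reducing at each step:
  s · r⁵ = rs
  (rs) · s = r
  r · r⁻³ = r⁴
  (r⁴) · s = r⁴s
  (r⁴s) · r⁵ = r⁵s
  (r⁵s) · s = r⁵

Answer: r⁵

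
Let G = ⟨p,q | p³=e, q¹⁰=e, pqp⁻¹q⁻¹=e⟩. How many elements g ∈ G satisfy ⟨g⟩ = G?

G is cyclic of order 30. An element generates G iff its order is 30, and a cyclic group of order 30 has exactly φ(30) = 8 such elements.

Answer: 8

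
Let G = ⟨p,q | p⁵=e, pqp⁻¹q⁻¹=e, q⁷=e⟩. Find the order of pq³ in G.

Compute successive powers until reaching e:
  (pq³)¹ = pq³, (pq³)² = p²q⁶, (pq³)³ = p³q², (pq³)⁴ = p⁴q⁵, (pq³)⁵ = q, (pq³)⁶ = pq⁴, (pq³)⁷ = p², (pq³)⁸ = p³q³, (pq³)⁹ = p⁴q⁶, (pq³)¹⁰ = q², (pq³)¹¹ = pq⁵, (pq³)¹² = p²q, (pq³)¹³ = p³q⁴, (pq³)¹⁴ = p⁴, (pq³)¹⁵ = q³, (pq³)¹⁶ = pq⁶, (pq³)¹⁷ = p²q², (pq³)¹⁸ = p³q⁵, (pq³)¹⁹ = p⁴q, (pq³)²⁰ = q⁴, (pq³)²¹ = p, (pq³)²² = p²q³, (pq³)²³ = p³q⁶, (pq³)²⁴ = p⁴q², (pq³)²⁵ = q⁵, (pq³)²⁶ = pq, (pq³)²⁷ = p²q⁴, (pq³)²⁸ = p³, (pq³)²⁹ = p⁴q³, (pq³)³⁰ = q⁶, (pq³)³¹ = pq², (pq³)³² = p²q⁵, (pq³)³³ = p³q, (pq³)³⁴ = p⁴q⁴, (pq³)³⁵ = e.
The smallest positive k with (pq³)ᵏ = e is 35.

Answer: 35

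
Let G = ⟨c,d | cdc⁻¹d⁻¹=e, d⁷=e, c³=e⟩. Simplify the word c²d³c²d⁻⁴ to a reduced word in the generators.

Multiply left to right, reducing at each step:
  (c²) · d³ = c²d³
  (c²d³) · c² = cd³
  (cd³) · d⁻⁴ = cd⁶

Answer: cd⁶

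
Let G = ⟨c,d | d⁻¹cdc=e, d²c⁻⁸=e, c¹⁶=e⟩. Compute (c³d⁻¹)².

Compute successive powers of (c³d⁻¹), reducing at each step:
  (c³d⁻¹)²: (c³d⁻¹) · c³ = d⁻¹;   (d⁻¹) · d⁻¹ = c⁸

Answer: c⁸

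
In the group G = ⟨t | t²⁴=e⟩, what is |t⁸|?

Compute successive powers until reaching e:
  (t⁸)¹ = t⁸, (t⁸)² = t¹⁶, (t⁸)³ = e.
The smallest positive k with (t⁸)ᵏ = e is 3.

Answer: 3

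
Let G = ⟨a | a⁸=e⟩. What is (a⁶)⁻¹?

The order of (a⁶) is 4 (smallest k with (a⁶)ᵏ = e), so (a⁶)⁻¹ = (a⁶)³ = a².
Check: (a⁶) · (a²) → (a⁶) · a² = e, giving e as required.

Answer: a²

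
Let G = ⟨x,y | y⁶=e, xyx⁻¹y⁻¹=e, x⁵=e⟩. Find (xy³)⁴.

Compute successive powers of (xy³), reducing at each step:
  (xy³)²: (xy³) · x = x²y³;   (x²y³) · y³ = x²
  (xy³)³: (x²) · x = x³;   (x³) · y³ = x³y³
  (xy³)⁴: (x³y³) · x = x⁴y³;   (x⁴y³) · y³ = x⁴

Answer: x⁴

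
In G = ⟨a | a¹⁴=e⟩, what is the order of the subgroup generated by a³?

|⟨a³⟩| equals the order of a³. Compute successive powers until reaching e:
  (a³)¹ = a³, (a³)² = a⁶, (a³)³ = a⁹, (a³)⁴ = a¹², (a³)⁵ = a, (a³)⁶ = a⁴, (a³)⁷ = a⁷, (a³)⁸ = a¹⁰, (a³)⁹ = a¹³, (a³)¹⁰ = a², (a³)¹¹ = a⁵, (a³)¹² = a⁸, (a³)¹³ = a¹¹, (a³)¹⁴ = e.
The smallest positive k with (a³)ᵏ = e is 14, so |⟨a³⟩| = 14.

Answer: 14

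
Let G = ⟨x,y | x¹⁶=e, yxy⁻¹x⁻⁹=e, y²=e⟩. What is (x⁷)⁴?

Compute successive powers of (x⁷), reducing at each step:
  (x⁷)²: (x⁷) · x⁷ = x¹⁴
  (x⁷)³: (x¹⁴) · x⁷ = x⁵
  (x⁷)⁴: (x⁵) · x⁷ = x¹²

Answer: x¹²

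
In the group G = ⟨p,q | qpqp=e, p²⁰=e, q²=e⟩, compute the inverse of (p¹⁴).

The order of (p¹⁴) is 10 (smallest k with (p¹⁴)ᵏ = e), so (p¹⁴)⁻¹ = (p¹⁴)⁹ = p⁶.
Check: (p¹⁴) · (p⁶) → (p¹⁴) · p⁶ = e, giving e as required.

Answer: p⁶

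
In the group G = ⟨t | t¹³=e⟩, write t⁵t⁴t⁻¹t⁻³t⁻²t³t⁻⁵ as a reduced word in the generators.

Multiply left to right, reducing at each step:
  (t⁵) · t⁴ = t⁹
  (t⁹) · t⁻¹ = t⁸
  (t⁸) · t⁻³ = t⁵
  (t⁵) · t⁻² = t³
  (t³) · t³ = t⁶
  (t⁶) · t⁻⁵ = t

Answer: t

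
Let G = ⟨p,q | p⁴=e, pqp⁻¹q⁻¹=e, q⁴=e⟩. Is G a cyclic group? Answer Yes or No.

|G| = 16, but the maximum element order in G is 4 < 16. No single element generates all of G, so G is not cyclic.

Answer: No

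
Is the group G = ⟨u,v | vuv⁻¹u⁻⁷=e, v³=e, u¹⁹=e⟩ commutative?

u·v = uv but v·u = u⁷v, so u·v ≠ v·u and G is not abelian.

Answer: No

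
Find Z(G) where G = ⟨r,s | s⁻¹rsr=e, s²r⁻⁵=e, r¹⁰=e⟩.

An element z ∈ Z(G) iff z commutes with every generator.
For example r⁵ is central: (r⁵)·r = r⁶ = r·(r⁵); (r⁵)·s = s⁻¹ = s·(r⁵).
Whereas r ∉ Z(G) since r·s = rs ≠ r⁴s⁻¹ = s·r.
Checking each of the 20 elements this way gives Z(G) = {e, r⁵}, of order 2.

Answer: {e, r⁵}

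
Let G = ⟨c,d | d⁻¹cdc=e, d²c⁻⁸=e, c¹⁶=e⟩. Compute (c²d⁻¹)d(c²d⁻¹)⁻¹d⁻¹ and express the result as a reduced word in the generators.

[(c²d⁻¹), d] = (c²d⁻¹)·d·(c²d⁻¹)⁻¹·d⁻¹.
  (c²d⁻¹) · d = c²
  (c²) · (c²d) = c⁴d
  (c⁴d) · (d⁻¹) = c⁴

Answer: c⁴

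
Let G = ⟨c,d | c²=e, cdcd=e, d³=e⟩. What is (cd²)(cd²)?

Compute (cd²) · (cd²) by multiplying left to right and reducing via the relations at each step:
  (cd²) · c = d
  d · d² = e

Answer: e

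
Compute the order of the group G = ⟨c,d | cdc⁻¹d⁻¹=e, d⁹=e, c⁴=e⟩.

Enumerate words in the generators, reducing via the relations: the distinct elements are
  {c, d, e, cd, c², c³, d², d³, d⁴, d⁵, d⁶, d⁷, d⁸, cd², cd³, cd⁴, cd⁵, cd⁶, cd⁷, cd⁸, c²d, c³d, c²d², c²d³, c²d⁴, c²d⁵, c²d⁶, c²d⁷, c²d⁸, c³d², c³d³, c³d⁴, c³d⁵, c³d⁶, c³d⁷, c³d⁸}.
No further products give new elements, so |G| = 36.

Answer: 36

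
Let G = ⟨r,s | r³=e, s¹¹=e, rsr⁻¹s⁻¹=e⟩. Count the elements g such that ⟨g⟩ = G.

G is cyclic of order 33. An element generates G iff its order is 33, and a cyclic group of order 33 has exactly φ(33) = 20 such elements.

Answer: 20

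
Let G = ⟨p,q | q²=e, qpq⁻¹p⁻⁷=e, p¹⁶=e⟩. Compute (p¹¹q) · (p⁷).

Compute (p¹¹q) · (p⁷) by multiplying left to right and reducing via the relations at each step:
  (p¹¹q) · p⁷ = p¹²q

Answer: p¹²q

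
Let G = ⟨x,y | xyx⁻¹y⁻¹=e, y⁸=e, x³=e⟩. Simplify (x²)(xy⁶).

Compute (x²) · (xy⁶) by multiplying left to right and reducing via the relations at each step:
  (x²) · x = e
  e · y⁶ = y⁶

Answer: y⁶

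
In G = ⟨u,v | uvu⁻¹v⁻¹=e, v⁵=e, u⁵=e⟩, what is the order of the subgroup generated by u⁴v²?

|⟨u⁴v²⟩| equals the order of u⁴v². Compute successive powers until reaching e:
  (u⁴v²)¹ = u⁴v², (u⁴v²)² = u³v⁴, (u⁴v²)³ = u²v, (u⁴v²)⁴ = uv³, (u⁴v²)⁵ = e.
The smallest positive k with (u⁴v²)ᵏ = e is 5, so |⟨u⁴v²⟩| = 5.

Answer: 5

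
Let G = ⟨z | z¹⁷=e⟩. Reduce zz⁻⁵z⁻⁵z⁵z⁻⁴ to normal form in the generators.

Multiply left to right, reducing at each step:
  z · z⁻⁵ = z¹³
  (z¹³) · z⁻⁵ = z⁸
  (z⁸) · z⁵ = z¹³
  (z¹³) · z⁻⁴ = z⁹

Answer: z⁹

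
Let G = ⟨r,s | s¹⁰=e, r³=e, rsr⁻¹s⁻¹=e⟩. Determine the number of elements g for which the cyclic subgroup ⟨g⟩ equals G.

G is cyclic of order 30. An element generates G iff its order is 30, and a cyclic group of order 30 has exactly φ(30) = 8 such elements.

Answer: 8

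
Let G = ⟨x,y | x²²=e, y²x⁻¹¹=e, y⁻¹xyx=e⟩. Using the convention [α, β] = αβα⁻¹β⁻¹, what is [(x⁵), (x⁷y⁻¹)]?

[(x⁵), (x⁷y⁻¹)] = (x⁵)·(x⁷y⁻¹)·(x⁵)⁻¹·(x⁷y⁻¹)⁻¹.
  (x⁵) · (x⁷y⁻¹) = xy
  (xy) · (x¹⁷) = x⁶y
  (x⁶y) · (x⁷y) = x¹⁰

Answer: x¹⁰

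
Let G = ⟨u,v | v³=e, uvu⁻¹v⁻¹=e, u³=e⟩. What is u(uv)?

Compute u · (uv) by multiplying left to right and reducing via the relations at each step:
  u · u = u²
  (u²) · v = u²v

Answer: u²v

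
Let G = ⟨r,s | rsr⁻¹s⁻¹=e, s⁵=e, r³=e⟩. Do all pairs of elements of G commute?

Each pair of generators commutes: r·s = rs = s·r. Since the generators pairwise commute, every element of G commutes with every other, so G is abelian.

Answer: Yes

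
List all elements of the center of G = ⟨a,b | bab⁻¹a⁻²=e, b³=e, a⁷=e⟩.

An element z ∈ Z(G) iff z commutes with every generator.
For example e is central: e·a = a = a·e; e·b = b = b·e.
Whereas a ∉ Z(G) since a·b = ab ≠ a²b = b·a.
Checking each of the 21 elements this way gives Z(G) = {e}, of order 1.

Answer: {e}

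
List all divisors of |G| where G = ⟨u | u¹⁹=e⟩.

|G| = 19 = 19. By Lagrange's theorem the order of any subgroup divides 19; the divisors of 19 are 1, 19.

Answer: 1, 19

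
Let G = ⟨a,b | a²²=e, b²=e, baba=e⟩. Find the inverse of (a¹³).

The order of (a¹³) is 22 (smallest k with (a¹³)ᵏ = e), so (a¹³)⁻¹ = (a¹³)²¹ = a⁹.
Check: (a¹³) · (a⁹) → (a¹³) · a⁹ = e, giving e as required.

Answer: a⁹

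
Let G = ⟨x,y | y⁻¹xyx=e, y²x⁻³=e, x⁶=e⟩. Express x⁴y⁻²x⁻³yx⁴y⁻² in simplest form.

Multiply left to right, reducing at each step:
  (x⁴) · y⁻² = x
  x · x⁻³ = x⁴
  (x⁴) · y = xy⁻¹
  (xy⁻¹) · x⁴ = y
  y · y⁻² = y⁻¹

Answer: y⁻¹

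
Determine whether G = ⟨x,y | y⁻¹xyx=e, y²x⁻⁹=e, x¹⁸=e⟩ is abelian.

x·y = xy but y·x = x⁸y⁻¹, so x·y ≠ y·x and G is not abelian.

Answer: No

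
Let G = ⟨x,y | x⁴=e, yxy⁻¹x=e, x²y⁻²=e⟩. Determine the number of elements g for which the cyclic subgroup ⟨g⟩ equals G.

⟨g⟩ = G would require ord(g) = |G| = 8, but the maximum element order in G is 4 < 8. So G is not cyclic and no single element generates it: the count is 0.

Answer: 0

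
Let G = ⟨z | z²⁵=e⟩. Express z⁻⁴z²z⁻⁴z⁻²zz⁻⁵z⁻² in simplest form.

Multiply left to right, reducing at each step:
  (z²¹) · z² = z²³
  (z²³) · z⁻⁴ = z¹⁹
  (z¹⁹) · z⁻² = z¹⁷
  (z¹⁷) · z = z¹⁸
  (z¹⁸) · z⁻⁵ = z¹³
  (z¹³) · z⁻² = z¹¹

Answer: z¹¹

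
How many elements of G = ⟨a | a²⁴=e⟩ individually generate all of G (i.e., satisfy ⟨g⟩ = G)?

G is cyclic of order 24. An element generates G iff its order is 24, and a cyclic group of order 24 has exactly φ(24) = 8 such elements.

Answer: 8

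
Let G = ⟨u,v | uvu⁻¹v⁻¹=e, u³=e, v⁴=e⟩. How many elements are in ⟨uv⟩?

|⟨uv⟩| equals the order of uv. Compute successive powers until reaching e:
  (uv)¹ = uv, (uv)² = u²v², (uv)³ = v³, (uv)⁴ = u, (uv)⁵ = u²v, (uv)⁶ = v², (uv)⁷ = uv³, (uv)⁸ = u², (uv)⁹ = v, (uv)¹⁰ = uv², (uv)¹¹ = u²v³, (uv)¹² = e.
The smallest positive k with (uv)ᵏ = e is 12, so |⟨uv⟩| = 12.

Answer: 12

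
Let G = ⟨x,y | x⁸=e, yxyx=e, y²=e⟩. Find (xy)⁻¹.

The order of (xy) is 2 (smallest k with (xy)ᵏ = e), so (xy)⁻¹ = (xy)¹ = xy.
Check: (xy) · (xy) → (xy) · x = y;   y · y = e, giving e as required.

Answer: xy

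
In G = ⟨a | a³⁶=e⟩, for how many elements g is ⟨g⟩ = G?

G is cyclic of order 36. An element generates G iff its order is 36, and a cyclic group of order 36 has exactly φ(36) = 12 such elements.

Answer: 12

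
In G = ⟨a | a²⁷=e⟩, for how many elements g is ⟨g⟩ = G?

G is cyclic of order 27. An element generates G iff its order is 27, and a cyclic group of order 27 has exactly φ(27) = 18 such elements.

Answer: 18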